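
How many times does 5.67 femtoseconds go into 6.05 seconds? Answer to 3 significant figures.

(6.05) / (5.67 × 10⁻¹⁵) = 1.067 × 10¹⁵

1070000000000000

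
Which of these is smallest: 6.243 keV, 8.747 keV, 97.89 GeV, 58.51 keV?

6.243 keV

6.243 keV = 6243 eV
8.747 keV = 8747 eV
97.89 GeV = 97890000000 eV
58.51 keV = 58510 eV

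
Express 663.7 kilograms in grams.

663700 grams

kilo = 1e3, (no prefix) = 1e0; factor is 1e3.
663.7 × 1e3 = 663700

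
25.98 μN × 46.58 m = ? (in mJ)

25.98 × 10⁻⁶ × 46.58 = 1210.1484 × 10⁻⁶ J

1.2101484 mJ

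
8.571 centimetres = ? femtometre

85710000000000 femtometres

centi = 10⁻², femto = 10⁻¹⁵; factor is 10¹³.
8.571 × 10¹³ = 85710000000000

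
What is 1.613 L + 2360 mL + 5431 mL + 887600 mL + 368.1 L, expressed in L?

In L:
  1.613 L → 1.613
  2360 mL = 2360 × 10⁻³ L = 2.36
  5431 mL = 5431 × 10⁻³ L = 5.431
  887600 mL = 887600 × 10⁻³ L = 887.6
  368.1 L → 368.1
Sum: 1.613 + 2.36 + 5.431 + 887.6 + 368.1 = 1265.104

1265.104 L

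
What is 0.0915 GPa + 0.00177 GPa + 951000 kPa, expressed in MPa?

In MPa:
  0.0915 GPa = 0.0915 × 10^3 MPa = 91.5
  0.00177 GPa = 0.00177 × 10^3 MPa = 1.77
  951000 kPa = 951000 × 10^-3 MPa = 951
Sum: 91.5 + 1.77 + 951 = 1044.27

1044.27 MPa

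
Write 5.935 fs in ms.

0.000000000005935 ms

femto = 10^-15, milli = 10^-3; factor is 10^-12.
5.935 × 10^-12 = 0.000000000005935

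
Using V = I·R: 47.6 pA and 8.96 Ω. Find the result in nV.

0.426496 nV

47.6 × 10^-12 × 8.96 = 426.496 × 10^-12 V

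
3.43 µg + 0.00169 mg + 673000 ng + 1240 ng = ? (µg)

679.36 µg

In µg:
  3.43 µg → 3.43
  0.00169 mg = 0.00169e3 µg = 1.69
  673000 ng = 673000e-3 µg = 673
  1240 ng = 1240e-3 µg = 1.24
Sum: 3.43 + 1.69 + 673 + 1.24 = 679.36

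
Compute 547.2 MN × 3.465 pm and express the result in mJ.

1.896048 mJ

547.2 × 10⁶ × 3.465 × 10⁻¹² = 1896.048 × 10⁻⁶ J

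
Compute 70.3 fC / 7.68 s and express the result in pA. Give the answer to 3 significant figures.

(70.3 × 10⁻¹⁵) / (7.68) = 9.1536 × 10⁻¹⁵ A

0.00915 pA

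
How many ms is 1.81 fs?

0.00000000000181 ms

femto = 1e-15, milli = 1e-3; factor is 1e-12.
1.81 × 1e-12 = 0.00000000000181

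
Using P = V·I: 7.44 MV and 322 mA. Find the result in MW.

7.44 × 10^6 × 322 × 10^-3 = 2395.68 × 10^3 W

2.39568 MW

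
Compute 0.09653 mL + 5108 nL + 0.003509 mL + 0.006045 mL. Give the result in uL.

111.192 uL

In uL:
  0.09653 mL = 0.09653 × 10^3 uL = 96.53
  5108 nL = 5108 × 10^-3 uL = 5.108
  0.003509 mL = 0.003509 × 10^3 uL = 3.509
  0.006045 mL = 0.006045 × 10^3 uL = 6.045
Sum: 96.53 + 5.108 + 3.509 + 6.045 = 111.192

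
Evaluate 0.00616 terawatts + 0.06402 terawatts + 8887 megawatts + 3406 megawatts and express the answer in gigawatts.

In gigawatts:
  0.00616 terawatts = 0.00616 × 10^3 gigawatts = 6.16
  0.06402 terawatts = 0.06402 × 10^3 gigawatts = 64.02
  8887 megawatts = 8887 × 10^-3 gigawatts = 8.887
  3406 megawatts = 3406 × 10^-3 gigawatts = 3.406
Sum: 6.16 + 64.02 + 8.887 + 3.406 = 82.473

82.473 gigawatts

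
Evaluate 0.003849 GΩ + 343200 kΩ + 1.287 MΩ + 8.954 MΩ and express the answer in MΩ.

In MΩ:
  0.003849 GΩ = 0.003849 × 10³ MΩ = 3.849
  343200 kΩ = 343200 × 10⁻³ MΩ = 343.2
  1.287 MΩ → 1.287
  8.954 MΩ → 8.954
Sum: 3.849 + 343.2 + 1.287 + 8.954 = 357.29

357.29 MΩ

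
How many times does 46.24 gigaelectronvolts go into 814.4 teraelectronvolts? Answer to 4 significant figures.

(814.4e12) / (46.24e9) = 17.612e3

17610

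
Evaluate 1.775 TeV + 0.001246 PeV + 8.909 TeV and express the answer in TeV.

In TeV:
  1.775 TeV → 1.775
  0.001246 PeV = 0.001246 × 10^3 TeV = 1.246
  8.909 TeV → 8.909
Sum: 1.775 + 1.246 + 8.909 = 11.93

11.93 TeV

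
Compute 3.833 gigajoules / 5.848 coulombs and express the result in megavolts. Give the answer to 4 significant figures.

655.4 megavolts

(3.833e9) / (5.848) = 0.655438e9 V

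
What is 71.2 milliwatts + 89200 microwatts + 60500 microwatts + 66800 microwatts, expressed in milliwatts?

287.7 milliwatts

In milliwatts:
  71.2 milliwatts → 71.2
  89200 microwatts = 89200e-3 milliwatts = 89.2
  60500 microwatts = 60500e-3 milliwatts = 60.5
  66800 microwatts = 66800e-3 milliwatts = 66.8
Sum: 71.2 + 89.2 + 60.5 + 66.8 = 287.7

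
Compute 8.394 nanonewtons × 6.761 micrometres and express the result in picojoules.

0.056751834 picojoules

8.394 × 10^-9 × 6.761 × 10^-6 = 56.751834 × 10^-15 J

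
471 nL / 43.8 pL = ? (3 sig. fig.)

(471 × 10^-9) / (43.8 × 10^-12) = 10.75 × 10^3

10800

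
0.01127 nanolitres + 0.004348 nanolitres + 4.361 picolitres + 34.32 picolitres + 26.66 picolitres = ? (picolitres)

In picolitres:
  0.01127 nanolitres = 0.01127e3 picolitres = 11.27
  0.004348 nanolitres = 0.004348e3 picolitres = 4.348
  4.361 picolitres → 4.361
  34.32 picolitres → 34.32
  26.66 picolitres → 26.66
Sum: 11.27 + 4.348 + 4.361 + 34.32 + 26.66 = 80.959

80.959 picolitres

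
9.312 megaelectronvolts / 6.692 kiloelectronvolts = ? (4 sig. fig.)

1392

(9.312e6) / (6.692e3) = 1.3915e3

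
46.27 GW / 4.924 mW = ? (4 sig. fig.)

(46.27e9) / (4.924e-3) = 9.3968e12

9397000000000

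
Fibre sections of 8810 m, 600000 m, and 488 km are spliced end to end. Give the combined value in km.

In km:
  8810 m = 8810 × 10^-3 km = 8.81
  600000 m = 600000 × 10^-3 km = 600
  488 km → 488
Sum: 8.81 + 600 + 488 = 1096.81

1096.81 km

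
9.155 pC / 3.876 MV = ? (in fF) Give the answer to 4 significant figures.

(9.155e-12) / (3.876e6) = 2.36197e-18 F

0.002362 fF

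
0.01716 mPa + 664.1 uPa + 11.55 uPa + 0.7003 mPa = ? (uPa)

In uPa:
  0.01716 mPa = 0.01716 × 10³ uPa = 17.16
  664.1 uPa → 664.1
  11.55 uPa → 11.55
  0.7003 mPa = 0.7003 × 10³ uPa = 700.3
Sum: 17.16 + 664.1 + 11.55 + 700.3 = 1393.11

1393.11 uPa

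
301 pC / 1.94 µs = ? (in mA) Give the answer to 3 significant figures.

0.155 mA

(301 × 10⁻¹²) / (1.94 × 10⁻⁶) = 155.15 × 10⁻⁶ A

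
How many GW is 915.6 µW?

0.0000000000009156 GW

micro = 10⁻⁶, giga = 10⁹; factor is 10⁻¹⁵.
915.6 × 10⁻¹⁵ = 0.0000000000009156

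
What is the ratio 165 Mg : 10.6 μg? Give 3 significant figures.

15600000000000

(165 × 10^6) / (10.6 × 10^-6) = 15.57 × 10^12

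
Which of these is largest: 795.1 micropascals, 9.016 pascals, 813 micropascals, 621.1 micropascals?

795.1 micropascals = 0.0007951 pascals
9.016 pascals = 9.016 pascals
813 micropascals = 0.000813 pascals
621.1 micropascals = 0.0006211 pascals

9.016 pascals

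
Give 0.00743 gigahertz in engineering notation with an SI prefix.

= 7.43 × 10⁶ hertz; 10⁶ is mega.

7.43 megahertz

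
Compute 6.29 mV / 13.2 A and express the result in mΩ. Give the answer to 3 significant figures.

0.477 mΩ

(6.29e-3) / (13.2) = 0.47652e-3 Ω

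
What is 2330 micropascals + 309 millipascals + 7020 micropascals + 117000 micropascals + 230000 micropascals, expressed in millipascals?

665.35 millipascals

In millipascals:
  2330 micropascals = 2330e-3 millipascals = 2.33
  309 millipascals → 309
  7020 micropascals = 7020e-3 millipascals = 7.02
  117000 micropascals = 117000e-3 millipascals = 117
  230000 micropascals = 230000e-3 millipascals = 230
Sum: 2.33 + 309 + 7.02 + 117 + 230 = 665.35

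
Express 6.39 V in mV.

6390 mV

(no prefix) = 10^0, milli = 10^-3; factor is 10^3.
6.39 × 10^3 = 6390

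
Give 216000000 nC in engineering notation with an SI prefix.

= 216 × 10^-3 C; 10^-3 is milli.

216 mC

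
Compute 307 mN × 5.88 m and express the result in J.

1.80516 J

307 × 10⁻³ × 5.88 = 1805.16 × 10⁻³ J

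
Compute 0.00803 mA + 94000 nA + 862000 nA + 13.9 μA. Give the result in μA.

977.93 μA

In μA:
  0.00803 mA = 0.00803 × 10³ μA = 8.03
  94000 nA = 94000 × 10⁻³ μA = 94
  862000 nA = 862000 × 10⁻³ μA = 862
  13.9 μA → 13.9
Sum: 8.03 + 94 + 862 + 13.9 = 977.93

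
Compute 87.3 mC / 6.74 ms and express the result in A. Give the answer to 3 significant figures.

13.0 A

(87.3 × 10^-3) / (6.74 × 10^-3) = 12.953 A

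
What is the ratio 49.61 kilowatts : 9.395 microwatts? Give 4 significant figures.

(49.61e3) / (9.395e-6) = 5.2805e9

5280000000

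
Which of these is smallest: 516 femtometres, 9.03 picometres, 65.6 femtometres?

516 femtometres = 0.000000000000516 metres
9.03 picometres = 0.00000000000903 metres
65.6 femtometres = 0.0000000000000656 metres

65.6 femtometres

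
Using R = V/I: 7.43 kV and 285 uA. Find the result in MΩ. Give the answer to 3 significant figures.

(7.43 × 10³) / (285 × 10⁻⁶) = 0.02607 × 10⁹ Ω

26.1 MΩ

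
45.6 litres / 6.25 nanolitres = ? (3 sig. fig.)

7300000000

(45.6) / (6.25e-9) = 7.296e9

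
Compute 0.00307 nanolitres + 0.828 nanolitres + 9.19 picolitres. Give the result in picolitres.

840.26 picolitres

In picolitres:
  0.00307 nanolitres = 0.00307e3 picolitres = 3.07
  0.828 nanolitres = 0.828e3 picolitres = 828
  9.19 picolitres → 9.19
Sum: 3.07 + 828 + 9.19 = 840.26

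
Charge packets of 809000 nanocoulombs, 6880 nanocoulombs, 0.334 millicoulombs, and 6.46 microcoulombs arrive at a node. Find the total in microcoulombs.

In microcoulombs:
  809000 nanocoulombs = 809000 × 10^-3 microcoulombs = 809
  6880 nanocoulombs = 6880 × 10^-3 microcoulombs = 6.88
  0.334 millicoulombs = 0.334 × 10^3 microcoulombs = 334
  6.46 microcoulombs → 6.46
Sum: 809 + 6.88 + 334 + 6.46 = 1156.34

1156.34 microcoulombs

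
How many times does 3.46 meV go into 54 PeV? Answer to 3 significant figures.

(54 × 10^15) / (3.46 × 10^-3) = 15.61 × 10^18

15600000000000000000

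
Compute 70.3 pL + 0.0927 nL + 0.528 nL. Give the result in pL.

691 pL

In pL:
  70.3 pL → 70.3
  0.0927 nL = 0.0927e3 pL = 92.7
  0.528 nL = 0.528e3 pL = 528
Sum: 70.3 + 92.7 + 528 = 691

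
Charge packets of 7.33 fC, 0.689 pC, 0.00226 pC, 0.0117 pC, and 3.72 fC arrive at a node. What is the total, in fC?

In fC:
  7.33 fC → 7.33
  0.689 pC = 0.689 × 10^3 fC = 689
  0.00226 pC = 0.00226 × 10^3 fC = 2.26
  0.0117 pC = 0.0117 × 10^3 fC = 11.7
  3.72 fC → 3.72
Sum: 7.33 + 689 + 2.26 + 11.7 + 3.72 = 714.01

714.01 fC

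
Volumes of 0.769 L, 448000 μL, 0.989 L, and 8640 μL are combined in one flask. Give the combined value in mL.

In mL:
  0.769 L = 0.769e3 mL = 769
  448000 μL = 448000e-3 mL = 448
  0.989 L = 0.989e3 mL = 989
  8640 μL = 8640e-3 mL = 8.64
Sum: 769 + 448 + 989 + 8.64 = 2214.64

2214.64 mL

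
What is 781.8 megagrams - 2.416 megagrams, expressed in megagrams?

In megagrams:
  781.8 megagrams → 781.8
  2.416 megagrams → 2.416
Difference: 781.8 - 2.416 = 779.384

779.384 megagrams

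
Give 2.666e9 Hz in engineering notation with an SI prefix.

= 2.666e9 Hz; 1e9 is giga.

2.666 GHz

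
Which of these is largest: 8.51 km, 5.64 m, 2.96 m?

8.51 km = 8510 m
5.64 m = 5.64 m
2.96 m = 2.96 m

8.51 km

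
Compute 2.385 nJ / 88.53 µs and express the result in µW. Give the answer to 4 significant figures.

26.94 µW

(2.385 × 10^-9) / (88.53 × 10^-6) = 0.02694 × 10^-3 W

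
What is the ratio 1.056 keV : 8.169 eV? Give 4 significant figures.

129.3

(1.056e3) / (8.169) = 0.12927e3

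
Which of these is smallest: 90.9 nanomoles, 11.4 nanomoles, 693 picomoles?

90.9 nanomoles = 0.0000000909 moles
11.4 nanomoles = 0.0000000114 moles
693 picomoles = 0.000000000693 moles

693 picomoles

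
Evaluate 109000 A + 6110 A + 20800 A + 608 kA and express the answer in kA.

In kA:
  109000 A = 109000e-3 kA = 109
  6110 A = 6110e-3 kA = 6.11
  20800 A = 20800e-3 kA = 20.8
  608 kA → 608
Sum: 109 + 6.11 + 20.8 + 608 = 743.91

743.91 kA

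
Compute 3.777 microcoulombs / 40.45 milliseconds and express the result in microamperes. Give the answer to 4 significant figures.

(3.777 × 10⁻⁶) / (40.45 × 10⁻³) = 0.0933745 × 10⁻³ A

93.37 microamperes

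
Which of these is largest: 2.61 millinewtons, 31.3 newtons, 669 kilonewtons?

669 kilonewtons

2.61 millinewtons = 0.00261 newtons
31.3 newtons = 31.3 newtons
669 kilonewtons = 669000 newtons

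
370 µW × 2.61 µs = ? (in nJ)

0.9657 nJ

370e-6 × 2.61e-6 = 965.7e-12 J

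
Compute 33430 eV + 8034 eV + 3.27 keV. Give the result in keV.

In keV:
  33430 eV = 33430 × 10^-3 keV = 33.43
  8034 eV = 8034 × 10^-3 keV = 8.034
  3.27 keV → 3.27
Sum: 33.43 + 8.034 + 3.27 = 44.734

44.734 keV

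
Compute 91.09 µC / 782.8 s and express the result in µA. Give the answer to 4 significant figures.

0.1164 µA

(91.09 × 10^-6) / (782.8) = 0.116364 × 10^-6 A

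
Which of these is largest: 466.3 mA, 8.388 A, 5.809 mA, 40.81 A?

466.3 mA = 0.4663 A
8.388 A = 8.388 A
5.809 mA = 0.005809 A
40.81 A = 40.81 A

40.81 A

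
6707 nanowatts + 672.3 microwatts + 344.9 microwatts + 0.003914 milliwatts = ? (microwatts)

1027.821 microwatts

In microwatts:
  6707 nanowatts = 6707 × 10^-3 microwatts = 6.707
  672.3 microwatts → 672.3
  344.9 microwatts → 344.9
  0.003914 milliwatts = 0.003914 × 10^3 microwatts = 3.914
Sum: 6.707 + 672.3 + 344.9 + 3.914 = 1027.821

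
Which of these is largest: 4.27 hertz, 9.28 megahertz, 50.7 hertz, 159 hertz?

4.27 hertz = 4.27 hertz
9.28 megahertz = 9280000 hertz
50.7 hertz = 50.7 hertz
159 hertz = 159 hertz

9.28 megahertz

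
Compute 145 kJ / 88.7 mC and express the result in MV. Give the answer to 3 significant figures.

(145 × 10^3) / (88.7 × 10^-3) = 1.6347 × 10^6 V

1.63 MV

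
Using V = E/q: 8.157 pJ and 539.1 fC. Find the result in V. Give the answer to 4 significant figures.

(8.157e-12) / (539.1e-15) = 0.0151308e3 V

15.13 V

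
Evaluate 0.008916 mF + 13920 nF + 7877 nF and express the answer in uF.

In uF:
  0.008916 mF = 0.008916 × 10³ uF = 8.916
  13920 nF = 13920 × 10⁻³ uF = 13.92
  7877 nF = 7877 × 10⁻³ uF = 7.877
Sum: 8.916 + 13.92 + 7.877 = 30.713

30.713 uF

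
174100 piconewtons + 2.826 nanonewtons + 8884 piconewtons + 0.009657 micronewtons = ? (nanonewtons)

In nanonewtons:
  174100 piconewtons = 174100e-3 nanonewtons = 174.1
  2.826 nanonewtons → 2.826
  8884 piconewtons = 8884e-3 nanonewtons = 8.884
  0.009657 micronewtons = 0.009657e3 nanonewtons = 9.657
Sum: 174.1 + 2.826 + 8.884 + 9.657 = 195.467

195.467 nanonewtons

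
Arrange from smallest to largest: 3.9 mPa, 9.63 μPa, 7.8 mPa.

9.63 μPa < 3.9 mPa < 7.8 mPa

3.9 mPa = 0.0039 Pa
9.63 μPa = 0.00000963 Pa
7.8 mPa = 0.0078 Pa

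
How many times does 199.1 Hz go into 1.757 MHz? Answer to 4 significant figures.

(1.757e6) / (199.1) = 0.0088247e6

8825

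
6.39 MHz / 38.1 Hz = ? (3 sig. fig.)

(6.39e6) / (38.1) = 0.1677e6

168000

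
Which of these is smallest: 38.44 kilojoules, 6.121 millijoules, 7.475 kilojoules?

38.44 kilojoules = 38440 joules
6.121 millijoules = 0.006121 joules
7.475 kilojoules = 7475 joules

6.121 millijoules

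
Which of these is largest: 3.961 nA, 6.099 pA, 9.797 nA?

9.797 nA

3.961 nA = 0.000000003961 A
6.099 pA = 0.000000000006099 A
9.797 nA = 0.000000009797 A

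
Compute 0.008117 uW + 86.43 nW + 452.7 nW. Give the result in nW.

547.247 nW

In nW:
  0.008117 uW = 0.008117 × 10³ nW = 8.117
  86.43 nW → 86.43
  452.7 nW → 452.7
Sum: 8.117 + 86.43 + 452.7 = 547.247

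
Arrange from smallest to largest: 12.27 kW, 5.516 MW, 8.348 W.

12.27 kW = 12270 W
5.516 MW = 5516000 W
8.348 W = 8.348 W

8.348 W < 12.27 kW < 5.516 MW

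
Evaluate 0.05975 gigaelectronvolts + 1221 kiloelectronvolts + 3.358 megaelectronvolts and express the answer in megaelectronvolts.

64.329 megaelectronvolts

In megaelectronvolts:
  0.05975 gigaelectronvolts = 0.05975e3 megaelectronvolts = 59.75
  1221 kiloelectronvolts = 1221e-3 megaelectronvolts = 1.221
  3.358 megaelectronvolts → 3.358
Sum: 59.75 + 1.221 + 3.358 = 64.329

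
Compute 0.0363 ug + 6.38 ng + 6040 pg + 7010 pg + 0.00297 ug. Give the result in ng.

58.7 ng

In ng:
  0.0363 ug = 0.0363 × 10^3 ng = 36.3
  6.38 ng → 6.38
  6040 pg = 6040 × 10^-3 ng = 6.04
  7010 pg = 7010 × 10^-3 ng = 7.01
  0.00297 ug = 0.00297 × 10^3 ng = 2.97
Sum: 36.3 + 6.38 + 6.04 + 7.01 + 2.97 = 58.7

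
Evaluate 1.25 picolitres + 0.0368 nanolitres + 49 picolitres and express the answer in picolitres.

87.05 picolitres

In picolitres:
  1.25 picolitres → 1.25
  0.0368 nanolitres = 0.0368 × 10^3 picolitres = 36.8
  49 picolitres → 49
Sum: 1.25 + 36.8 + 49 = 87.05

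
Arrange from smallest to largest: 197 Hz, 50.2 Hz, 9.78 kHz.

50.2 Hz < 197 Hz < 9.78 kHz

197 Hz = 197 Hz
50.2 Hz = 50.2 Hz
9.78 kHz = 9780 Hz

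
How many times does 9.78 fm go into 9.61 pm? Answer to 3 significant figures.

(9.61 × 10⁻¹²) / (9.78 × 10⁻¹⁵) = 0.9826 × 10³

983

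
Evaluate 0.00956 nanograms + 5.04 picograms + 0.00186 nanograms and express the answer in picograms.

16.46 picograms

In picograms:
  0.00956 nanograms = 0.00956e3 picograms = 9.56
  5.04 picograms → 5.04
  0.00186 nanograms = 0.00186e3 picograms = 1.86
Sum: 9.56 + 5.04 + 1.86 = 16.46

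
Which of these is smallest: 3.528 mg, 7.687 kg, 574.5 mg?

3.528 mg

3.528 mg = 0.003528 g
7.687 kg = 7687 g
574.5 mg = 0.5745 g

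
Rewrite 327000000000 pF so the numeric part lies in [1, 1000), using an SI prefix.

327 mF

= 327e-3 F; 1e-3 is milli.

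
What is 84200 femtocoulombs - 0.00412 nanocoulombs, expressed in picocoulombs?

80.08 picocoulombs

In picocoulombs:
  84200 femtocoulombs = 84200 × 10^-3 picocoulombs = 84.2
  0.00412 nanocoulombs = 0.00412 × 10^3 picocoulombs = 4.12
Difference: 84.2 - 4.12 = 80.08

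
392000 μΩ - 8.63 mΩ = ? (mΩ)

In mΩ:
  392000 μΩ = 392000 × 10^-3 mΩ = 392
  8.63 mΩ → 8.63
Difference: 392 - 8.63 = 383.37

383.37 mΩ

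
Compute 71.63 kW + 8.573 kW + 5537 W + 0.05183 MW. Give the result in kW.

In kW:
  71.63 kW → 71.63
  8.573 kW → 8.573
  5537 W = 5537e-3 kW = 5.537
  0.05183 MW = 0.05183e3 kW = 51.83
Sum: 71.63 + 8.573 + 5.537 + 51.83 = 137.57

137.57 kW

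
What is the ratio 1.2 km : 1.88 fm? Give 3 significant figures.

638000000000000000

(1.2 × 10^3) / (1.88 × 10^-15) = 0.6383 × 10^18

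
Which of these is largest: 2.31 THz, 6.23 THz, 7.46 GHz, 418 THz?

418 THz

2.31 THz = 2310000000000 Hz
6.23 THz = 6230000000000 Hz
7.46 GHz = 7460000000 Hz
418 THz = 418000000000000 Hz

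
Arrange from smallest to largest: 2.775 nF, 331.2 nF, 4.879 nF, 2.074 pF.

2.775 nF = 0.000000002775 F
331.2 nF = 0.0000003312 F
4.879 nF = 0.000000004879 F
2.074 pF = 0.000000000002074 F

2.074 pF < 2.775 nF < 4.879 nF < 331.2 nF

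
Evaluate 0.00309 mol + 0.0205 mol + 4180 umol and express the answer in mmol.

In mmol:
  0.00309 mol = 0.00309 × 10^3 mmol = 3.09
  0.0205 mol = 0.0205 × 10^3 mmol = 20.5
  4180 umol = 4180 × 10^-3 mmol = 4.18
Sum: 3.09 + 20.5 + 4.18 = 27.77

27.77 mmol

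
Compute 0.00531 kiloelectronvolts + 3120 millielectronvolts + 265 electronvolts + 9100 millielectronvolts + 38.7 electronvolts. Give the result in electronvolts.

321.23 electronvolts

In electronvolts:
  0.00531 kiloelectronvolts = 0.00531 × 10³ electronvolts = 5.31
  3120 millielectronvolts = 3120 × 10⁻³ electronvolts = 3.12
  265 electronvolts → 265
  9100 millielectronvolts = 9100 × 10⁻³ electronvolts = 9.1
  38.7 electronvolts → 38.7
Sum: 5.31 + 3.12 + 265 + 9.1 + 38.7 = 321.23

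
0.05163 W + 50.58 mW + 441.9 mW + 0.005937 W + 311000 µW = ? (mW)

In mW:
  0.05163 W = 0.05163e3 mW = 51.63
  50.58 mW → 50.58
  441.9 mW → 441.9
  0.005937 W = 0.005937e3 mW = 5.937
  311000 µW = 311000e-3 mW = 311
Sum: 51.63 + 50.58 + 441.9 + 5.937 + 311 = 861.047

861.047 mW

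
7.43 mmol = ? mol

0.00743 mol

milli = 10⁻³, (no prefix) = 10⁰; factor is 10⁻³.
7.43 × 10⁻³ = 0.00743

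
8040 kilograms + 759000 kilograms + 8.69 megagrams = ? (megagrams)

775.73 megagrams

In megagrams:
  8040 kilograms = 8040 × 10⁻³ megagrams = 8.04
  759000 kilograms = 759000 × 10⁻³ megagrams = 759
  8.69 megagrams → 8.69
Sum: 8.04 + 759 + 8.69 = 775.73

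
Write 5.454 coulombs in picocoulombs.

(no prefix) = 1e0, pico = 1e-12; factor is 1e12.
5.454 × 1e12 = 5454000000000

5454000000000 picocoulombs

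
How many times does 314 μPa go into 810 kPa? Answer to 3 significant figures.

2580000000

(810 × 10^3) / (314 × 10^-6) = 2.58 × 10^9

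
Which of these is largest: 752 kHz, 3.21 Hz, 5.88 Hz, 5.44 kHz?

752 kHz

752 kHz = 752000 Hz
3.21 Hz = 3.21 Hz
5.88 Hz = 5.88 Hz
5.44 kHz = 5440 Hz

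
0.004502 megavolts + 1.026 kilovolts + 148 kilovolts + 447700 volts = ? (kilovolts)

601.228 kilovolts

In kilovolts:
  0.004502 megavolts = 0.004502e3 kilovolts = 4.502
  1.026 kilovolts → 1.026
  148 kilovolts → 148
  447700 volts = 447700e-3 kilovolts = 447.7
Sum: 4.502 + 1.026 + 148 + 447.7 = 601.228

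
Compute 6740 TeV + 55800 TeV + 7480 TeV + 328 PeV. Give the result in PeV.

In PeV:
  6740 TeV = 6740 × 10⁻³ PeV = 6.74
  55800 TeV = 55800 × 10⁻³ PeV = 55.8
  7480 TeV = 7480 × 10⁻³ PeV = 7.48
  328 PeV → 328
Sum: 6.74 + 55.8 + 7.48 + 328 = 398.02

398.02 PeV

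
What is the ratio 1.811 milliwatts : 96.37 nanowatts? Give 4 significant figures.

18790

(1.811 × 10^-3) / (96.37 × 10^-9) = 0.018792 × 10^6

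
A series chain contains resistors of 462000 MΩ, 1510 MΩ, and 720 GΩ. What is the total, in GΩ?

In GΩ:
  462000 MΩ = 462000 × 10⁻³ GΩ = 462
  1510 MΩ = 1510 × 10⁻³ GΩ = 1.51
  720 GΩ → 720
Sum: 462 + 1.51 + 720 = 1183.51

1183.51 GΩ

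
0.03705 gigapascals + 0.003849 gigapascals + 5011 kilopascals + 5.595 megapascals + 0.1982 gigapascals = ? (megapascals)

249.705 megapascals

In megapascals:
  0.03705 gigapascals = 0.03705e3 megapascals = 37.05
  0.003849 gigapascals = 0.003849e3 megapascals = 3.849
  5011 kilopascals = 5011e-3 megapascals = 5.011
  5.595 megapascals → 5.595
  0.1982 gigapascals = 0.1982e3 megapascals = 198.2
Sum: 37.05 + 3.849 + 5.011 + 5.595 + 198.2 = 249.705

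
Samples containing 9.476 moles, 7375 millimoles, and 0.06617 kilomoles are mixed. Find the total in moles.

83.021 moles

In moles:
  9.476 moles → 9.476
  7375 millimoles = 7375 × 10⁻³ moles = 7.375
  0.06617 kilomoles = 0.06617 × 10³ moles = 66.17
Sum: 9.476 + 7.375 + 66.17 = 83.021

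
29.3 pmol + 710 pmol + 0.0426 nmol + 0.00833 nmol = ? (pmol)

790.23 pmol

In pmol:
  29.3 pmol → 29.3
  710 pmol → 710
  0.0426 nmol = 0.0426 × 10^3 pmol = 42.6
  0.00833 nmol = 0.00833 × 10^3 pmol = 8.33
Sum: 29.3 + 710 + 42.6 + 8.33 = 790.23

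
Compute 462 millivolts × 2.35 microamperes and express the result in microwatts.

462 × 10⁻³ × 2.35 × 10⁻⁶ = 1085.7 × 10⁻⁹ W

1.0857 microwatts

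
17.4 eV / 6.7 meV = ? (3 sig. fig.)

2600

(17.4) / (6.7 × 10⁻³) = 2.597 × 10³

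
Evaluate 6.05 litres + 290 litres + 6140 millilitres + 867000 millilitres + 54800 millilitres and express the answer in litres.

In litres:
  6.05 litres → 6.05
  290 litres → 290
  6140 millilitres = 6140 × 10⁻³ litres = 6.14
  867000 millilitres = 867000 × 10⁻³ litres = 867
  54800 millilitres = 54800 × 10⁻³ litres = 54.8
Sum: 6.05 + 290 + 6.14 + 867 + 54.8 = 1223.99

1223.99 litres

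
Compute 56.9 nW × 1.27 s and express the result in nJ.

72.263 nJ

56.9 × 10^-9 × 1.27 = 72.263 × 10^-9 J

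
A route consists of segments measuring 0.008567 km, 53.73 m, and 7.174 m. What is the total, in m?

69.471 m

In m:
  0.008567 km = 0.008567 × 10^3 m = 8.567
  53.73 m → 53.73
  7.174 m → 7.174
Sum: 8.567 + 53.73 + 7.174 = 69.471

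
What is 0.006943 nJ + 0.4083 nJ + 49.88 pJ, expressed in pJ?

465.123 pJ

In pJ:
  0.006943 nJ = 0.006943e3 pJ = 6.943
  0.4083 nJ = 0.4083e3 pJ = 408.3
  49.88 pJ → 49.88
Sum: 6.943 + 408.3 + 49.88 = 465.123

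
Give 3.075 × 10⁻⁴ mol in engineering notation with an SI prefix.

307.5 μmol

= 307.5 × 10⁻⁶ mol; 10⁻⁶ is micro.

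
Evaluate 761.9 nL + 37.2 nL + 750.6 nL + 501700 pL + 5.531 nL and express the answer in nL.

In nL:
  761.9 nL → 761.9
  37.2 nL → 37.2
  750.6 nL → 750.6
  501700 pL = 501700 × 10^-3 nL = 501.7
  5.531 nL → 5.531
Sum: 761.9 + 37.2 + 750.6 + 501.7 + 5.531 = 2056.931

2056.931 nL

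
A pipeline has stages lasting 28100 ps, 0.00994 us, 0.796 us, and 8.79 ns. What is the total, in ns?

In ns:
  28100 ps = 28100e-3 ns = 28.1
  0.00994 us = 0.00994e3 ns = 9.94
  0.796 us = 0.796e3 ns = 796
  8.79 ns → 8.79
Sum: 28.1 + 9.94 + 796 + 8.79 = 842.83

842.83 ns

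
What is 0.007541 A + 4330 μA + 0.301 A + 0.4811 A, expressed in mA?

In mA:
  0.007541 A = 0.007541e3 mA = 7.541
  4330 μA = 4330e-3 mA = 4.33
  0.301 A = 0.301e3 mA = 301
  0.4811 A = 0.4811e3 mA = 481.1
Sum: 7.541 + 4.33 + 301 + 481.1 = 793.971

793.971 mA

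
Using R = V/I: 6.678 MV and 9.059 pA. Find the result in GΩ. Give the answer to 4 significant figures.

737200000 GΩ

(6.678 × 10⁶) / (9.059 × 10⁻¹²) = 0.737167 × 10¹⁸ Ω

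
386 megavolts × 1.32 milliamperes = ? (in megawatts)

386 × 10⁶ × 1.32 × 10⁻³ = 509.52 × 10³ W

0.50952 megawatts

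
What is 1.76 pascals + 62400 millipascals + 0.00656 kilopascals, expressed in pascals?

70.72 pascals

In pascals:
  1.76 pascals → 1.76
  62400 millipascals = 62400 × 10⁻³ pascals = 62.4
  0.00656 kilopascals = 0.00656 × 10³ pascals = 6.56
Sum: 1.76 + 62.4 + 6.56 = 70.72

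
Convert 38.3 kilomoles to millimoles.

38300000 millimoles

kilo = 10^3, milli = 10^-3; factor is 10^6.
38.3 × 10^6 = 38300000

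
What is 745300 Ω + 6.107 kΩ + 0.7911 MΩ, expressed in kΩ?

In kΩ:
  745300 Ω = 745300 × 10⁻³ kΩ = 745.3
  6.107 kΩ → 6.107
  0.7911 MΩ = 0.7911 × 10³ kΩ = 791.1
Sum: 745.3 + 6.107 + 791.1 = 1542.507

1542.507 kΩ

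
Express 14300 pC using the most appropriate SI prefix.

= 14.3 × 10⁻⁹ C; 10⁻⁹ is nano.

14.3 nC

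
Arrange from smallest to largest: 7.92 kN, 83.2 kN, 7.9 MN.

7.92 kN = 7920 N
83.2 kN = 83200 N
7.9 MN = 7900000 N

7.92 kN < 83.2 kN < 7.9 MN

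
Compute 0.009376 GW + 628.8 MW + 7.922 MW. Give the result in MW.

In MW:
  0.009376 GW = 0.009376e3 MW = 9.376
  628.8 MW → 628.8
  7.922 MW → 7.922
Sum: 9.376 + 628.8 + 7.922 = 646.098

646.098 MW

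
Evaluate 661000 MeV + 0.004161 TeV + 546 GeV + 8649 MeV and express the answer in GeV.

1219.81 GeV

In GeV:
  661000 MeV = 661000 × 10⁻³ GeV = 661
  0.004161 TeV = 0.004161 × 10³ GeV = 4.161
  546 GeV → 546
  8649 MeV = 8649 × 10⁻³ GeV = 8.649
Sum: 661 + 4.161 + 546 + 8.649 = 1219.81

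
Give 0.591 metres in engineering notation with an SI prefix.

591 millimetres

= 591 × 10^-3 metres; 10^-3 is milli.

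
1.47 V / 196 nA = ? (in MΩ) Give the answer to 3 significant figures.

7.50 MΩ

(1.47) / (196e-9) = 0.0075e9 Ω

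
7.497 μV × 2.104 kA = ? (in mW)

7.497 × 10^-6 × 2.104 × 10^3 = 15.773688 × 10^-3 W

15.773688 mW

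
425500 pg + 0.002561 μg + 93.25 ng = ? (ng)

In ng:
  425500 pg = 425500 × 10^-3 ng = 425.5
  0.002561 μg = 0.002561 × 10^3 ng = 2.561
  93.25 ng → 93.25
Sum: 425.5 + 2.561 + 93.25 = 521.311

521.311 ng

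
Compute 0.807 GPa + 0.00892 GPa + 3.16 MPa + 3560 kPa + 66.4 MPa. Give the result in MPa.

In MPa:
  0.807 GPa = 0.807 × 10^3 MPa = 807
  0.00892 GPa = 0.00892 × 10^3 MPa = 8.92
  3.16 MPa → 3.16
  3560 kPa = 3560 × 10^-3 MPa = 3.56
  66.4 MPa → 66.4
Sum: 807 + 8.92 + 3.16 + 3.56 + 66.4 = 889.04

889.04 MPa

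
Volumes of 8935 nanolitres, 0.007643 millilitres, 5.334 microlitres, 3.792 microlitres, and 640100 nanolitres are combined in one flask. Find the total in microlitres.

In microlitres:
  8935 nanolitres = 8935 × 10^-3 microlitres = 8.935
  0.007643 millilitres = 0.007643 × 10^3 microlitres = 7.643
  5.334 microlitres → 5.334
  3.792 microlitres → 3.792
  640100 nanolitres = 640100 × 10^-3 microlitres = 640.1
Sum: 8.935 + 7.643 + 5.334 + 3.792 + 640.1 = 665.804

665.804 microlitres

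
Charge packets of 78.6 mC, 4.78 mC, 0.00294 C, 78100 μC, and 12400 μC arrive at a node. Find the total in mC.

176.82 mC

In mC:
  78.6 mC → 78.6
  4.78 mC → 4.78
  0.00294 C = 0.00294 × 10³ mC = 2.94
  78100 μC = 78100 × 10⁻³ mC = 78.1
  12400 μC = 12400 × 10⁻³ mC = 12.4
Sum: 78.6 + 4.78 + 2.94 + 78.1 + 12.4 = 176.82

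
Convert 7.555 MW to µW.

mega = 1e6, micro = 1e-6; factor is 1e12.
7.555 × 1e12 = 7555000000000

7555000000000 µW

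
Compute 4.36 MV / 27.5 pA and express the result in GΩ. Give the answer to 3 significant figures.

159000000 GΩ

(4.36e6) / (27.5e-12) = 0.15855e18 Ω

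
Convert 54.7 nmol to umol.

nano = 10^-9, micro = 10^-6; factor is 10^-3.
54.7 × 10^-3 = 0.0547

0.0547 umol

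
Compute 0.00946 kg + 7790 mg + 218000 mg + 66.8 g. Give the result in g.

In g:
  0.00946 kg = 0.00946 × 10^3 g = 9.46
  7790 mg = 7790 × 10^-3 g = 7.79
  218000 mg = 218000 × 10^-3 g = 218
  66.8 g → 66.8
Sum: 9.46 + 7.79 + 218 + 66.8 = 302.05

302.05 g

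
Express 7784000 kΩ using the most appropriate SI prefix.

= 7.784e9 Ω; 1e9 is giga.

7.784 GΩ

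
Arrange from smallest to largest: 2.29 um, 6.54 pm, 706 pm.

6.54 pm < 706 pm < 2.29 um

2.29 um = 0.00000229 m
6.54 pm = 0.00000000000654 m
706 pm = 0.000000000706 m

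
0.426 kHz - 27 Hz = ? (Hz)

399 Hz

In Hz:
  0.426 kHz = 0.426 × 10³ Hz = 426
  27 Hz → 27
Difference: 426 - 27 = 399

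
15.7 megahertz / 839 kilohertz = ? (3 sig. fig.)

(15.7 × 10⁶) / (839 × 10³) = 0.01871 × 10³

18.7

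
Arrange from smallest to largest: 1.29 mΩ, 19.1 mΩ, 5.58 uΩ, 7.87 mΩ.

5.58 uΩ < 1.29 mΩ < 7.87 mΩ < 19.1 mΩ

1.29 mΩ = 0.00129 Ω
19.1 mΩ = 0.0191 Ω
5.58 uΩ = 0.00000558 Ω
7.87 mΩ = 0.00787 Ω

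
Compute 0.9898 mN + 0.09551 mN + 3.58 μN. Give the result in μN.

1088.89 μN

In μN:
  0.9898 mN = 0.9898 × 10^3 μN = 989.8
  0.09551 mN = 0.09551 × 10^3 μN = 95.51
  3.58 μN → 3.58
Sum: 989.8 + 95.51 + 3.58 = 1088.89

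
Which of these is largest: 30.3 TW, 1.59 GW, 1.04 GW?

30.3 TW = 30300000000000 W
1.59 GW = 1590000000 W
1.04 GW = 1040000000 W

30.3 TW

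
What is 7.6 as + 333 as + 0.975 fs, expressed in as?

1315.6 as

In as:
  7.6 as → 7.6
  333 as → 333
  0.975 fs = 0.975e3 as = 975
Sum: 7.6 + 333 + 975 = 1315.6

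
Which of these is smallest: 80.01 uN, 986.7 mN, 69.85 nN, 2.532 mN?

69.85 nN

80.01 uN = 0.00008001 N
986.7 mN = 0.9867 N
69.85 nN = 0.00000006985 N
2.532 mN = 0.002532 N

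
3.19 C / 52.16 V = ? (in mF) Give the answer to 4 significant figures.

(3.19) / (52.16) = 0.061158 F

61.16 mF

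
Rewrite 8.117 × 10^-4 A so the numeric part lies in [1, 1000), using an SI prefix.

811.7 uA

= 811.7 × 10^-6 A; 10^-6 is micro.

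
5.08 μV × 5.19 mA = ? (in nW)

26.3652 nW

5.08 × 10⁻⁶ × 5.19 × 10⁻³ = 26.3652 × 10⁻⁹ W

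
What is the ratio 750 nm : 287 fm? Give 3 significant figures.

2610000

(750 × 10⁻⁹) / (287 × 10⁻¹⁵) = 2.613 × 10⁶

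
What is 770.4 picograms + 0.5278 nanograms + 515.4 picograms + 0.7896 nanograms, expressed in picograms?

2603.2 picograms

In picograms:
  770.4 picograms → 770.4
  0.5278 nanograms = 0.5278e3 picograms = 527.8
  515.4 picograms → 515.4
  0.7896 nanograms = 0.7896e3 picograms = 789.6
Sum: 770.4 + 527.8 + 515.4 + 789.6 = 2603.2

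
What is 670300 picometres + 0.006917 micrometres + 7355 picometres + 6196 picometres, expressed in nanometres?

690.768 nanometres

In nanometres:
  670300 picometres = 670300e-3 nanometres = 670.3
  0.006917 micrometres = 0.006917e3 nanometres = 6.917
  7355 picometres = 7355e-3 nanometres = 7.355
  6196 picometres = 6196e-3 nanometres = 6.196
Sum: 670.3 + 6.917 + 7.355 + 6.196 = 690.768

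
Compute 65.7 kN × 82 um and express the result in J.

65.7 × 10^3 × 82 × 10^-6 = 5387.4 × 10^-3 J

5.3874 J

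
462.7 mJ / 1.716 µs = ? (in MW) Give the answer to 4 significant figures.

0.2696 MW

(462.7 × 10⁻³) / (1.716 × 10⁻⁶) = 269.639 × 10³ W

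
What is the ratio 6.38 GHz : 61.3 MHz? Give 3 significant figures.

104

(6.38e9) / (61.3e6) = 0.1041e3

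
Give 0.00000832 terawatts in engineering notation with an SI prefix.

= 8.32 × 10^6 watts; 10^6 is mega.

8.32 megawatts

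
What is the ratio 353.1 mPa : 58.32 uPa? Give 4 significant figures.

(353.1 × 10^-3) / (58.32 × 10^-6) = 6.0545 × 10^3

6055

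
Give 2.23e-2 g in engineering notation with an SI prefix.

22.3 mg

= 22.3e-3 g; 1e-3 is milli.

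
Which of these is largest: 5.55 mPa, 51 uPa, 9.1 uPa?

5.55 mPa

5.55 mPa = 0.00555 Pa
51 uPa = 0.000051 Pa
9.1 uPa = 0.0000091 Pa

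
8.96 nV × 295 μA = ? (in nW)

0.0026432 nW

8.96 × 10⁻⁹ × 295 × 10⁻⁶ = 2643.2 × 10⁻¹⁵ W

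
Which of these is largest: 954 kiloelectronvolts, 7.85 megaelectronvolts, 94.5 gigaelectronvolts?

954 kiloelectronvolts = 954000 electronvolts
7.85 megaelectronvolts = 7850000 electronvolts
94.5 gigaelectronvolts = 94500000000 electronvolts

94.5 gigaelectronvolts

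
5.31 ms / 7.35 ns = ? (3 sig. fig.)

(5.31 × 10⁻³) / (7.35 × 10⁻⁹) = 0.7224 × 10⁶

722000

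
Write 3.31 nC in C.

0.00000000331 C

nano = 10⁻⁹, (no prefix) = 10⁰; factor is 10⁻⁹.
3.31 × 10⁻⁹ = 0.00000000331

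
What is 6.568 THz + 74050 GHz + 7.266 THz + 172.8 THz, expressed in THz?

260.684 THz

In THz:
  6.568 THz → 6.568
  74050 GHz = 74050 × 10^-3 THz = 74.05
  7.266 THz → 7.266
  172.8 THz → 172.8
Sum: 6.568 + 74.05 + 7.266 + 172.8 = 260.684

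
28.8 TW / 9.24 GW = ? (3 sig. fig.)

(28.8 × 10^12) / (9.24 × 10^9) = 3.117 × 10^3

3120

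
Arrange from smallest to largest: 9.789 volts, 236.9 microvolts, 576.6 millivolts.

236.9 microvolts < 576.6 millivolts < 9.789 volts

9.789 volts = 9.789 volts
236.9 microvolts = 0.0002369 volts
576.6 millivolts = 0.5766 volts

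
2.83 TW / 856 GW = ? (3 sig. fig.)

(2.83 × 10¹²) / (856 × 10⁹) = 0.003306 × 10³

3.31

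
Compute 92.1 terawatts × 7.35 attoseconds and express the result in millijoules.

0.676935 millijoules

92.1e12 × 7.35e-18 = 676.935e-6 J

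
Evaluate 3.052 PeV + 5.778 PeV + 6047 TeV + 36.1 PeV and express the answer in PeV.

50.977 PeV

In PeV:
  3.052 PeV → 3.052
  5.778 PeV → 5.778
  6047 TeV = 6047 × 10⁻³ PeV = 6.047
  36.1 PeV → 36.1
Sum: 3.052 + 5.778 + 6.047 + 36.1 = 50.977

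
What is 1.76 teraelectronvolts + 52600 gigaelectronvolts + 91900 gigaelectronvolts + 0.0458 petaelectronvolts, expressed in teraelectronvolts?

In teraelectronvolts:
  1.76 teraelectronvolts → 1.76
  52600 gigaelectronvolts = 52600 × 10^-3 teraelectronvolts = 52.6
  91900 gigaelectronvolts = 91900 × 10^-3 teraelectronvolts = 91.9
  0.0458 petaelectronvolts = 0.0458 × 10^3 teraelectronvolts = 45.8
Sum: 1.76 + 52.6 + 91.9 + 45.8 = 192.06

192.06 teraelectronvolts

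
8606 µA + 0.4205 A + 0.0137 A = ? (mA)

In mA:
  8606 µA = 8606 × 10⁻³ mA = 8.606
  0.4205 A = 0.4205 × 10³ mA = 420.5
  0.0137 A = 0.0137 × 10³ mA = 13.7
Sum: 8.606 + 420.5 + 13.7 = 442.806

442.806 mA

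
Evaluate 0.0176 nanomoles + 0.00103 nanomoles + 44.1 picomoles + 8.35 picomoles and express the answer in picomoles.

In picomoles:
  0.0176 nanomoles = 0.0176e3 picomoles = 17.6
  0.00103 nanomoles = 0.00103e3 picomoles = 1.03
  44.1 picomoles → 44.1
  8.35 picomoles → 8.35
Sum: 17.6 + 1.03 + 44.1 + 8.35 = 71.08

71.08 picomoles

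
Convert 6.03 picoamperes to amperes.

0.00000000000603 amperes

pico = 10⁻¹², (no prefix) = 10⁰; factor is 10⁻¹².
6.03 × 10⁻¹² = 0.00000000000603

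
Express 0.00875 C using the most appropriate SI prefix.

8.75 mC

= 8.75 × 10⁻³ C; 10⁻³ is milli.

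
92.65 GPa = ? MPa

giga = 10⁹, mega = 10⁶; factor is 10³.
92.65 × 10³ = 92650

92650 MPa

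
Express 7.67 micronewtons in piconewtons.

micro = 1e-6, pico = 1e-12; factor is 1e6.
7.67 × 1e6 = 7670000

7670000 piconewtons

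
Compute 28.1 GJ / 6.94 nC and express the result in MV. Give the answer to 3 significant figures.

4050000000000 MV

(28.1e9) / (6.94e-9) = 4.049e18 V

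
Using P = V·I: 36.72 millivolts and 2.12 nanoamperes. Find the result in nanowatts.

36.72 × 10⁻³ × 2.12 × 10⁻⁹ = 77.8464 × 10⁻¹² W

0.0778464 nanowatts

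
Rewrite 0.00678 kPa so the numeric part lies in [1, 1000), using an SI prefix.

6.78 Pa

= 6.78 Pa; mantissa already in [1, 1000).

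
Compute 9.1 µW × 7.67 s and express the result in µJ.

69.797 µJ

9.1 × 10^-6 × 7.67 = 69.797 × 10^-6 J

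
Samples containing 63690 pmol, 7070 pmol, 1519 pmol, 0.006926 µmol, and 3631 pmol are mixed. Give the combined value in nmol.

82.836 nmol

In nmol:
  63690 pmol = 63690e-3 nmol = 63.69
  7070 pmol = 7070e-3 nmol = 7.07
  1519 pmol = 1519e-3 nmol = 1.519
  0.006926 µmol = 0.006926e3 nmol = 6.926
  3631 pmol = 3631e-3 nmol = 3.631
Sum: 63.69 + 7.07 + 1.519 + 6.926 + 3.631 = 82.836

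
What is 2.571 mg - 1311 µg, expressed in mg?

In mg:
  2.571 mg → 2.571
  1311 µg = 1311 × 10⁻³ mg = 1.311
Difference: 2.571 - 1.311 = 1.26

1.26 mg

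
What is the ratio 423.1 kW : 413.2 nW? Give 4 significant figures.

1024000000000

(423.1 × 10³) / (413.2 × 10⁻⁹) = 1.024 × 10¹²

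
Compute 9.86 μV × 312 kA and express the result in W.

9.86 × 10^-6 × 312 × 10^3 = 3076.32 × 10^-3 W

3.07632 W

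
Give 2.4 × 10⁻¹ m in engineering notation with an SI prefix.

240 mm

= 240 × 10⁻³ m; 10⁻³ is milli.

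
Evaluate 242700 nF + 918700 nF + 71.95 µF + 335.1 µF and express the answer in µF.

In µF:
  242700 nF = 242700e-3 µF = 242.7
  918700 nF = 918700e-3 µF = 918.7
  71.95 µF → 71.95
  335.1 µF → 335.1
Sum: 242.7 + 918.7 + 71.95 + 335.1 = 1568.45

1568.45 µF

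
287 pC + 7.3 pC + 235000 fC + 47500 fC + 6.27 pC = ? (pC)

In pC:
  287 pC → 287
  7.3 pC → 7.3
  235000 fC = 235000 × 10⁻³ pC = 235
  47500 fC = 47500 × 10⁻³ pC = 47.5
  6.27 pC → 6.27
Sum: 287 + 7.3 + 235 + 47.5 + 6.27 = 583.07

583.07 pC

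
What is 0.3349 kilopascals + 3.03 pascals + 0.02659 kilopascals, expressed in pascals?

364.52 pascals

In pascals:
  0.3349 kilopascals = 0.3349e3 pascals = 334.9
  3.03 pascals → 3.03
  0.02659 kilopascals = 0.02659e3 pascals = 26.59
Sum: 334.9 + 3.03 + 26.59 = 364.52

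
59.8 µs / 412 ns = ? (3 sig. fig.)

145

(59.8 × 10⁻⁶) / (412 × 10⁻⁹) = 0.1451 × 10³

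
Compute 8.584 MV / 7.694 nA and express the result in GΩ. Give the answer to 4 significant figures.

(8.584e6) / (7.694e-9) = 1.11567e15 Ω

1116000 GΩ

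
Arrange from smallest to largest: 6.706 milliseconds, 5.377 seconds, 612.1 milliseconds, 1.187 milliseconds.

1.187 milliseconds < 6.706 milliseconds < 612.1 milliseconds < 5.377 seconds

6.706 milliseconds = 0.006706 seconds
5.377 seconds = 5.377 seconds
612.1 milliseconds = 0.6121 seconds
1.187 milliseconds = 0.001187 seconds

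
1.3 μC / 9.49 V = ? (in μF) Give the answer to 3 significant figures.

0.137 μF

(1.3 × 10^-6) / (9.49) = 0.13699 × 10^-6 F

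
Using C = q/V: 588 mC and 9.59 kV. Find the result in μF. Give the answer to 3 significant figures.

61.3 μF

(588 × 10⁻³) / (9.59 × 10³) = 61.314 × 10⁻⁶ F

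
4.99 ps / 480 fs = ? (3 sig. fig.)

10.4

(4.99e-12) / (480e-15) = 0.0104e3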